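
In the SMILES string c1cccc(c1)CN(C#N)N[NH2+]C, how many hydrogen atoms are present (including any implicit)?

13

Hydrogens are implicit in SMILES; fill each atom to its normal valence:
  5 × C (aromatic): 1 H each → 5
  2 × N: no H
  1 × C: 3 H
  1 × C: 2 H
  1 × C (aromatic): no H
  1 × C: no H
  1 × N (charge +1): 2 H
  1 × N: 1 H
  Total hydrogens = 13.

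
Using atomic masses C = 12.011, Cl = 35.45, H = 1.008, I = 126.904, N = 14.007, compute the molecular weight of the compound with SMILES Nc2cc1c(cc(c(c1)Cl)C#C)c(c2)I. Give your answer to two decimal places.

Molecular formula: C12H7ClIN.
M = 12×12.011 + 1×35.45 + 7×1.008 + 1×126.904 + 1×14.007 = 327.55 g/mol.

327.55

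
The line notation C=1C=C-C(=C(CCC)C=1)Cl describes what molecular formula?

Heavy atoms from the SMILES: 9 C, 1 Cl.
Implicit hydrogens by atom environment:
  4 × C (aromatic): 1 H each → 4
  2 × C: 2 H each → 4
  2 × C (aromatic): no H
  1 × C: 3 H
  1 × Cl: no H
  Total hydrogens = 11.
Molecular formula: C9H11Cl

C9H11Cl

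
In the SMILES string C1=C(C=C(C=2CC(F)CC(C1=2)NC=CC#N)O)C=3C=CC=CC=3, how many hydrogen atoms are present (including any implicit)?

Hydrogens are implicit in SMILES; fill each atom to its normal valence:
  7 × C (aromatic): 1 H each → 7
  5 × C (aromatic): no H
  4 × C: 1 H each → 4
  2 × C: 2 H each → 4
  1 × C: no H
  1 × F: no H
  1 × N: 1 H
  1 × N: no H
  1 × O: 1 H
  Total hydrogens = 17.

17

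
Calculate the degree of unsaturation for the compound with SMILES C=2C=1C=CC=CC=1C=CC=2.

7

Molecular formula from the SMILES: C10H8.
DoU = (2C + 2 + N − H − X)/2 = (2·10 + 2 + 0 − 8 − 0)/2 = 14/2 = 7.
(Structurally: 2 ring(s) + 5 π bond(s) = 7.)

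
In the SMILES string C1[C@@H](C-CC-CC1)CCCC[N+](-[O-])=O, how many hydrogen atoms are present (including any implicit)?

Hydrogens are implicit in SMILES; fill each atom to its normal valence:
  10 × C: 2 H each → 20
  1 × C: 1 H
  1 × N (charge +1): no H
  1 × O: no H
  1 × O (charge -1): no H
  Total hydrogens = 21.

21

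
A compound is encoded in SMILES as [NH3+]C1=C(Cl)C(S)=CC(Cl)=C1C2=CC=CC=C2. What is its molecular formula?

C12H10Cl2NS+

Heavy atoms from the SMILES: 12 C, 2 Cl, 1 N, 1 S.
Implicit hydrogens by atom environment:
  6 × C (aromatic): 1 H each → 6
  6 × C (aromatic): no H
  2 × Cl: no H
  1 × N (charge +1): 3 H
  1 × S: 1 H
  Total hydrogens = 10.
Net charge +1.
Molecular formula: C12H10Cl2NS+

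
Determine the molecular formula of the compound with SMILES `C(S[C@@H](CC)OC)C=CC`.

Heavy atoms from the SMILES: 8 C, 1 O, 1 S.
Implicit hydrogens by atom environment:
  3 × C: 3 H each → 9
  3 × C: 1 H each → 3
  2 × C: 2 H each → 4
  1 × O: no H
  1 × S: no H
  Total hydrogens = 16.
Molecular formula: C8H16OS

C8H16OS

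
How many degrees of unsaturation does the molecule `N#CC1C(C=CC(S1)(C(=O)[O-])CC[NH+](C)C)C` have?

Molecular formula from the SMILES: C12H18N2O2S.
DoU = (2C + 2 + N − H − X)/2 = (2·12 + 2 + 2 − 18 − 0)/2 = 10/2 = 5.
(Structurally: 1 ring(s) + 4 π bond(s) = 5.)

5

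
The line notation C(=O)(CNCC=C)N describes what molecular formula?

C5H10N2O

Heavy atoms from the SMILES: 5 C, 2 N, 1 O.
Implicit hydrogens by atom environment:
  3 × C: 2 H each → 6
  1 × C: 1 H
  1 × C: no H
  1 × N: 2 H
  1 × N: 1 H
  1 × O: no H
  Total hydrogens = 10.
Molecular formula: C5H10N2O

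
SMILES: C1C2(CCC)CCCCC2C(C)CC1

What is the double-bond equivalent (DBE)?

Molecular formula from the SMILES: C14H26.
DoU = (2C + 2 + N − H − X)/2 = (2·14 + 2 + 0 − 26 − 0)/2 = 4/2 = 2.
(Structurally: 2 ring(s) + 0 π bond(s) = 2.)

2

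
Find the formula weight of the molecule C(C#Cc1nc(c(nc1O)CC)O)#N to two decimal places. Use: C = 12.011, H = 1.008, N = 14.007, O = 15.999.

Molecular formula: C9H7N3O2.
M = 9×12.011 + 7×1.008 + 3×14.007 + 2×15.999 = 189.17 g/mol.

189.17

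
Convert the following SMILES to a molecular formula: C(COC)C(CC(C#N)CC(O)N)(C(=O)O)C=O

Heavy atoms from the SMILES: 11 C, 2 N, 5 O.
Implicit hydrogens by atom environment:
  4 × C: 2 H each → 8
  3 × C: 1 H each → 3
  3 × C: no H
  3 × O: no H
  2 × O: 1 H each → 2
  1 × C: 3 H
  1 × N: 2 H
  1 × N: no H
  Total hydrogens = 18.
Molecular formula: C11H18N2O5

C11H18N2O5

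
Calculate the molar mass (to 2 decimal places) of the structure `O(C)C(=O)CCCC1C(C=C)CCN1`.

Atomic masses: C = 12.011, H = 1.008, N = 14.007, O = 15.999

Molecular formula: C11H19NO2.
M = 11×12.011 + 19×1.008 + 1×14.007 + 2×15.999 = 197.28 g/mol.

197.28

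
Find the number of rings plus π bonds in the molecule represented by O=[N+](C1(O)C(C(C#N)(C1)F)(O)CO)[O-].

Molecular formula from the SMILES: C6H7FN2O5.
DoU = (2C + 2 + N − H − X)/2 = (2·6 + 2 + 2 − 7 − 1)/2 = 8/2 = 4.
(Structurally: 1 ring(s) + 3 π bond(s) = 4.)

4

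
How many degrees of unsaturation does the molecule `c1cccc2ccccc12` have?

7

Molecular formula from the SMILES: C10H8.
DoU = (2C + 2 + N − H − X)/2 = (2·10 + 2 + 0 − 8 − 0)/2 = 14/2 = 7.
(Structurally: 2 ring(s) + 5 π bond(s) = 7.)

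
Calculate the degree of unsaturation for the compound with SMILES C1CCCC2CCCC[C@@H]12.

Molecular formula from the SMILES: C10H18.
DoU = (2C + 2 + N − H − X)/2 = (2·10 + 2 + 0 − 18 − 0)/2 = 4/2 = 2.
(Structurally: 2 ring(s) + 0 π bond(s) = 2.)

2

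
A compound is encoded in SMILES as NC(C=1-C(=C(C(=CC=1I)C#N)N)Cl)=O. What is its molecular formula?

C8H5ClIN3O

Heavy atoms from the SMILES: 8 C, 1 Cl, 1 I, 3 N, 1 O.
Implicit hydrogens by atom environment:
  5 × C (aromatic): no H
  2 × C: no H
  2 × N: 2 H each → 4
  1 × C (aromatic): 1 H
  1 × Cl: no H
  1 × I: no H
  1 × N: no H
  1 × O: no H
  Total hydrogens = 5.
Molecular formula: C8H5ClIN3O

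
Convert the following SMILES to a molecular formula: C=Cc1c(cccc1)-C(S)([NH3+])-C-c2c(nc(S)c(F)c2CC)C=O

Heavy atoms from the SMILES: 18 C, 1 F, 2 N, 1 O, 2 S.
Implicit hydrogens by atom environment:
  7 × C (aromatic): no H
  4 × C (aromatic): 1 H each → 4
  3 × C: 2 H each → 6
  2 × C: 1 H each → 2
  2 × S: 1 H each → 2
  1 × C: 3 H
  1 × C: no H
  1 × F: no H
  1 × N (charge +1): 3 H
  1 × N (aromatic): no H
  1 × O: no H
  Total hydrogens = 20.
Net charge +1.
Molecular formula: C18H20FN2OS2+

C18H20FN2OS2+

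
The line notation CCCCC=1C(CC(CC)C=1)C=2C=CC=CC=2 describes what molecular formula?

C17H24

Heavy atoms from the SMILES: 17 C.
Implicit hydrogens by atom environment:
  5 × C: 2 H each → 10
  5 × C (aromatic): 1 H each → 5
  3 × C: 1 H each → 3
  2 × C: 3 H each → 6
  1 × C: no H
  1 × C (aromatic): no H
  Total hydrogens = 24.
Molecular formula: C17H24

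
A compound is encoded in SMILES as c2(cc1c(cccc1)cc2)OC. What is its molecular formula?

C11H10O

Heavy atoms from the SMILES: 11 C, 1 O.
Implicit hydrogens by atom environment:
  7 × C (aromatic): 1 H each → 7
  3 × C (aromatic): no H
  1 × C: 3 H
  1 × O: no H
  Total hydrogens = 10.
Molecular formula: C11H10O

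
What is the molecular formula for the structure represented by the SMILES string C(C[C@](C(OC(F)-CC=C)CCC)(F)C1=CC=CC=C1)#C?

Heavy atoms from the SMILES: 18 C, 2 F, 1 O.
Implicit hydrogens by atom environment:
  5 × C: 2 H each → 10
  5 × C (aromatic): 1 H each → 5
  4 × C: 1 H each → 4
  2 × C: no H
  2 × F: no H
  1 × C: 3 H
  1 × C (aromatic): no H
  1 × O: no H
  Total hydrogens = 22.
Molecular formula: C18H22F2O

C18H22F2O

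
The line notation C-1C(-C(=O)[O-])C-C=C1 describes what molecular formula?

Heavy atoms from the SMILES: 6 C, 2 O.
Implicit hydrogens by atom environment:
  3 × C: 1 H each → 3
  2 × C: 2 H each → 4
  1 × C: no H
  1 × O: no H
  1 × O (charge -1): no H
  Total hydrogens = 7.
Net charge -1.
Molecular formula: C6H7O2-

C6H7O2-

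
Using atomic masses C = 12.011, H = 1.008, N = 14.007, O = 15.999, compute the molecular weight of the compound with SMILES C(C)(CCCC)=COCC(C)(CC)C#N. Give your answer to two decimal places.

209.33

Molecular formula: C13H23NO.
M = 13×12.011 + 23×1.008 + 1×14.007 + 1×15.999 = 209.33 g/mol.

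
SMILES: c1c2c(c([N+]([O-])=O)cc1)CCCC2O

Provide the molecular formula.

C10H11NO3

Heavy atoms from the SMILES: 10 C, 1 N, 3 O.
Implicit hydrogens by atom environment:
  3 × C: 2 H each → 6
  3 × C (aromatic): 1 H each → 3
  3 × C (aromatic): no H
  1 × C: 1 H
  1 × N (charge +1): no H
  1 × O: 1 H
  1 × O: no H
  1 × O (charge -1): no H
  Total hydrogens = 11.
Molecular formula: C10H11NO3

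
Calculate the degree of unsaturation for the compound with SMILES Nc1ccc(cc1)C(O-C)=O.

Molecular formula from the SMILES: C8H9NO2.
DoU = (2C + 2 + N − H − X)/2 = (2·8 + 2 + 1 − 9 − 0)/2 = 10/2 = 5.
(Structurally: 1 ring(s) + 4 π bond(s) = 5.)

5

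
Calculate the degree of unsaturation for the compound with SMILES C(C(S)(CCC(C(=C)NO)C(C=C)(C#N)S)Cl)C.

4

Molecular formula from the SMILES: C12H19ClN2OS2.
DoU = (2C + 2 + N − H − X)/2 = (2·12 + 2 + 2 − 19 − 1)/2 = 8/2 = 4.
(Structurally: 0 ring(s) + 4 π bond(s) = 4.)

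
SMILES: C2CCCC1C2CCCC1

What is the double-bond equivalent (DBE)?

Molecular formula from the SMILES: C10H18.
DoU = (2C + 2 + N − H − X)/2 = (2·10 + 2 + 0 − 18 − 0)/2 = 4/2 = 2.
(Structurally: 2 ring(s) + 0 π bond(s) = 2.)

2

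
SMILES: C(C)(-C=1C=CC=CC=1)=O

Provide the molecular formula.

Heavy atoms from the SMILES: 8 C, 1 O.
Implicit hydrogens by atom environment:
  5 × C (aromatic): 1 H each → 5
  1 × C: 3 H
  1 × C (aromatic): no H
  1 × C: no H
  1 × O: no H
  Total hydrogens = 8.
Molecular formula: C8H8O

C8H8O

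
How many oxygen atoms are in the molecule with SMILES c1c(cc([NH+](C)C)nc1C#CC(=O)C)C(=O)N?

The symbol for oxygen appears 2 times in the SMILES.

2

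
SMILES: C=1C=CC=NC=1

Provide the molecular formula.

C5H5N

Heavy atoms from the SMILES: 5 C, 1 N.
Implicit hydrogens by atom environment:
  5 × C (aromatic): 1 H each → 5
  1 × N (aromatic): no H
  Total hydrogens = 5.
Molecular formula: C5H5N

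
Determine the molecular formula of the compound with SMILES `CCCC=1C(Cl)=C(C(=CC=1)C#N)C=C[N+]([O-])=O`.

C12H11ClN2O2

Heavy atoms from the SMILES: 12 C, 1 Cl, 2 N, 2 O.
Implicit hydrogens by atom environment:
  4 × C (aromatic): no H
  2 × C: 2 H each → 4
  2 × C (aromatic): 1 H each → 2
  2 × C: 1 H each → 2
  1 × C: 3 H
  1 × C: no H
  1 × Cl: no H
  1 × N: no H
  1 × N (charge +1): no H
  1 × O: no H
  1 × O (charge -1): no H
  Total hydrogens = 11.
Molecular formula: C12H11ClN2O2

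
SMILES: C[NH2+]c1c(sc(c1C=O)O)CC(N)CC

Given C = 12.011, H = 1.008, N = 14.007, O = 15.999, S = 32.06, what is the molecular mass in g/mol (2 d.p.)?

Molecular formula: C10H17N2O2S+.
M = 10×12.011 + 17×1.008 + 2×14.007 + 2×15.999 + 1×32.06 = 229.32 g/mol.

229.32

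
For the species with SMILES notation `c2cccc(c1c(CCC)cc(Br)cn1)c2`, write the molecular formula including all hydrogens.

C14H14BrN

Heavy atoms from the SMILES: 1 Br, 14 C, 1 N.
Implicit hydrogens by atom environment:
  7 × C (aromatic): 1 H each → 7
  4 × C (aromatic): no H
  2 × C: 2 H each → 4
  1 × Br: no H
  1 × C: 3 H
  1 × N (aromatic): no H
  Total hydrogens = 14.
Molecular formula: C14H14BrN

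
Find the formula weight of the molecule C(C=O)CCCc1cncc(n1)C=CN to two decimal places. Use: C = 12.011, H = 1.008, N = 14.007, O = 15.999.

205.26

Molecular formula: C11H15N3O.
M = 11×12.011 + 15×1.008 + 3×14.007 + 1×15.999 = 205.26 g/mol.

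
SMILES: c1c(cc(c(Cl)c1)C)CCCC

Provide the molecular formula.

C11H15Cl

Heavy atoms from the SMILES: 11 C, 1 Cl.
Implicit hydrogens by atom environment:
  3 × C: 2 H each → 6
  3 × C (aromatic): 1 H each → 3
  3 × C (aromatic): no H
  2 × C: 3 H each → 6
  1 × Cl: no H
  Total hydrogens = 15.
Molecular formula: C11H15Cl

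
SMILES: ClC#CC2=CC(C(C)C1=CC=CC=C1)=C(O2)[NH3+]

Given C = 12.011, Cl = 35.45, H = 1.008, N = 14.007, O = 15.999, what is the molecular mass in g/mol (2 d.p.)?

Molecular formula: C14H13ClNO+.
M = 14×12.011 + 1×35.45 + 13×1.008 + 1×14.007 + 1×15.999 = 246.71 g/mol.

246.71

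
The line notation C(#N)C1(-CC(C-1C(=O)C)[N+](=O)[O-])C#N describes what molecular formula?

Heavy atoms from the SMILES: 8 C, 3 N, 3 O.
Implicit hydrogens by atom environment:
  4 × C: no H
  2 × C: 1 H each → 2
  2 × N: no H
  2 × O: no H
  1 × C: 3 H
  1 × C: 2 H
  1 × N (charge +1): no H
  1 × O (charge -1): no H
  Total hydrogens = 7.
Molecular formula: C8H7N3O3

C8H7N3O3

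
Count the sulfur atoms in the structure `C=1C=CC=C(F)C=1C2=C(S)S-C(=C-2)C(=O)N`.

2

The symbol for sulfur appears 2 times in the SMILES.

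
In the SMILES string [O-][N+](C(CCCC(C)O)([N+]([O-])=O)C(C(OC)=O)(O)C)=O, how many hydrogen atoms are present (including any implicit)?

Hydrogens are implicit in SMILES; fill each atom to its normal valence:
  4 × O: no H
  3 × C: 3 H each → 9
  3 × C: 2 H each → 6
  3 × C: no H
  2 × N (charge +1): no H
  2 × O: 1 H each → 2
  2 × O (charge -1): no H
  1 × C: 1 H
  Total hydrogens = 18.

18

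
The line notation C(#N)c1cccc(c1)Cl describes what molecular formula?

Heavy atoms from the SMILES: 7 C, 1 Cl, 1 N.
Implicit hydrogens by atom environment:
  4 × C (aromatic): 1 H each → 4
  2 × C (aromatic): no H
  1 × C: no H
  1 × Cl: no H
  1 × N: no H
  Total hydrogens = 4.
Molecular formula: C7H4ClN

C7H4ClN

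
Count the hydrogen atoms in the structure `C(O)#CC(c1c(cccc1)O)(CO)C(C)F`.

Hydrogens are implicit in SMILES; fill each atom to its normal valence:
  4 × C (aromatic): 1 H each → 4
  3 × C: no H
  3 × O: 1 H each → 3
  2 × C (aromatic): no H
  1 × C: 3 H
  1 × C: 2 H
  1 × C: 1 H
  1 × F: no H
  Total hydrogens = 13.

13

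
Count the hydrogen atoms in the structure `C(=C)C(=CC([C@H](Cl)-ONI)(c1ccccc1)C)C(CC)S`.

Hydrogens are implicit in SMILES; fill each atom to its normal valence:
  5 × C (aromatic): 1 H each → 5
  4 × C: 1 H each → 4
  2 × C: 3 H each → 6
  2 × C: 2 H each → 4
  2 × C: no H
  1 × C (aromatic): no H
  1 × Cl: no H
  1 × I: no H
  1 × N: 1 H
  1 × O: no H
  1 × S: 1 H
  Total hydrogens = 21.

21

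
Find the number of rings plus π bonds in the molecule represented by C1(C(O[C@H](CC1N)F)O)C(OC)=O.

2

Molecular formula from the SMILES: C7H12FNO4.
DoU = (2C + 2 + N − H − X)/2 = (2·7 + 2 + 1 − 12 − 1)/2 = 4/2 = 2.
(Structurally: 1 ring(s) + 1 π bond(s) = 2.)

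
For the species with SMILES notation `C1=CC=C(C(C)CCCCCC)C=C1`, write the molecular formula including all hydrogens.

Heavy atoms from the SMILES: 14 C.
Implicit hydrogens by atom environment:
  5 × C: 2 H each → 10
  5 × C (aromatic): 1 H each → 5
  2 × C: 3 H each → 6
  1 × C: 1 H
  1 × C (aromatic): no H
  Total hydrogens = 22.
Molecular formula: C14H22

C14H22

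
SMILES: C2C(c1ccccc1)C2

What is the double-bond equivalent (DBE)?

5

Molecular formula from the SMILES: C9H10.
DoU = (2C + 2 + N − H − X)/2 = (2·9 + 2 + 0 − 10 − 0)/2 = 10/2 = 5.
(Structurally: 2 ring(s) + 3 π bond(s) = 5.)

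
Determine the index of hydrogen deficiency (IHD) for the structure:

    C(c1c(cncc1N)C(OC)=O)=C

6

Molecular formula from the SMILES: C9H10N2O2.
DoU = (2C + 2 + N − H − X)/2 = (2·9 + 2 + 2 − 10 − 0)/2 = 12/2 = 6.
(Structurally: 1 ring(s) + 5 π bond(s) = 6.)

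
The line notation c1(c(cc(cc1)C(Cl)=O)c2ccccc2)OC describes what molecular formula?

Heavy atoms from the SMILES: 14 C, 1 Cl, 2 O.
Implicit hydrogens by atom environment:
  8 × C (aromatic): 1 H each → 8
  4 × C (aromatic): no H
  2 × O: no H
  1 × C: 3 H
  1 × C: no H
  1 × Cl: no H
  Total hydrogens = 11.
Molecular formula: C14H11ClO2

C14H11ClO2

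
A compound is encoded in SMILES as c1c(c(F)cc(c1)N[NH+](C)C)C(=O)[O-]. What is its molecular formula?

Heavy atoms from the SMILES: 9 C, 1 F, 2 N, 2 O.
Implicit hydrogens by atom environment:
  3 × C (aromatic): 1 H each → 3
  3 × C (aromatic): no H
  2 × C: 3 H each → 6
  1 × C: no H
  1 × F: no H
  1 × N: 1 H
  1 × N (charge +1): 1 H
  1 × O: no H
  1 × O (charge -1): no H
  Total hydrogens = 11.
Molecular formula: C9H11FN2O2

C9H11FN2O2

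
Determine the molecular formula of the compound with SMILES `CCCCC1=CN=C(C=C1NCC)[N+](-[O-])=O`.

C11H17N3O2

Heavy atoms from the SMILES: 11 C, 3 N, 2 O.
Implicit hydrogens by atom environment:
  4 × C: 2 H each → 8
  3 × C (aromatic): no H
  2 × C: 3 H each → 6
  2 × C (aromatic): 1 H each → 2
  1 × N: 1 H
  1 × N (aromatic): no H
  1 × N (charge +1): no H
  1 × O: no H
  1 × O (charge -1): no H
  Total hydrogens = 17.
Molecular formula: C11H17N3O2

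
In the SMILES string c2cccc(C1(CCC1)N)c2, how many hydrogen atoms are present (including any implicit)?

Hydrogens are implicit in SMILES; fill each atom to its normal valence:
  5 × C (aromatic): 1 H each → 5
  3 × C: 2 H each → 6
  1 × C: no H
  1 × C (aromatic): no H
  1 × N: 2 H
  Total hydrogens = 13.

13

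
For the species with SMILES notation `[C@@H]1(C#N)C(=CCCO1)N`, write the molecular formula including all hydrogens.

C6H8N2O

Heavy atoms from the SMILES: 6 C, 2 N, 1 O.
Implicit hydrogens by atom environment:
  2 × C: 2 H each → 4
  2 × C: 1 H each → 2
  2 × C: no H
  1 × N: 2 H
  1 × N: no H
  1 × O: no H
  Total hydrogens = 8.
Molecular formula: C6H8N2O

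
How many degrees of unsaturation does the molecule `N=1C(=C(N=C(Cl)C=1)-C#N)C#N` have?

Molecular formula from the SMILES: C6HClN4.
DoU = (2C + 2 + N − H − X)/2 = (2·6 + 2 + 4 − 1 − 1)/2 = 16/2 = 8.
(Structurally: 1 ring(s) + 7 π bond(s) = 8.)

8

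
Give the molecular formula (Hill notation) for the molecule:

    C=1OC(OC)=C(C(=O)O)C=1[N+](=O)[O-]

Heavy atoms from the SMILES: 6 C, 1 N, 6 O.
Implicit hydrogens by atom environment:
  3 × C (aromatic): no H
  3 × O: no H
  1 × C: 3 H
  1 × C (aromatic): 1 H
  1 × C: no H
  1 × N (charge +1): no H
  1 × O: 1 H
  1 × O (aromatic): no H
  1 × O (charge -1): no H
  Total hydrogens = 5.
Molecular formula: C6H5NO6

C6H5NO6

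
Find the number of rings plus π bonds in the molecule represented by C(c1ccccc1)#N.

Molecular formula from the SMILES: C7H5N.
DoU = (2C + 2 + N − H − X)/2 = (2·7 + 2 + 1 − 5 − 0)/2 = 12/2 = 6.
(Structurally: 1 ring(s) + 5 π bond(s) = 6.)

6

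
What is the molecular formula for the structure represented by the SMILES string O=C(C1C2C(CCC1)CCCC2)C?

Heavy atoms from the SMILES: 12 C, 1 O.
Implicit hydrogens by atom environment:
  7 × C: 2 H each → 14
  3 × C: 1 H each → 3
  1 × C: 3 H
  1 × C: no H
  1 × O: no H
  Total hydrogens = 20.
Molecular formula: C12H20O

C12H20O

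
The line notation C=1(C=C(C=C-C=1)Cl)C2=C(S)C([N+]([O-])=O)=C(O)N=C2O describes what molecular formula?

C11H7ClN2O4S

Heavy atoms from the SMILES: 11 C, 1 Cl, 2 N, 4 O, 1 S.
Implicit hydrogens by atom environment:
  7 × C (aromatic): no H
  4 × C (aromatic): 1 H each → 4
  2 × O: 1 H each → 2
  1 × Cl: no H
  1 × N (aromatic): no H
  1 × N (charge +1): no H
  1 × O: no H
  1 × O (charge -1): no H
  1 × S: 1 H
  Total hydrogens = 7.
Molecular formula: C11H7ClN2O4S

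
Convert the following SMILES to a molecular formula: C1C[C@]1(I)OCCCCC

Heavy atoms from the SMILES: 8 C, 1 I, 1 O.
Implicit hydrogens by atom environment:
  6 × C: 2 H each → 12
  1 × C: 3 H
  1 × C: no H
  1 × I: no H
  1 × O: no H
  Total hydrogens = 15.
Molecular formula: C8H15IO

C8H15IO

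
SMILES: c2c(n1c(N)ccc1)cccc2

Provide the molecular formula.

C10H10N2

Heavy atoms from the SMILES: 10 C, 2 N.
Implicit hydrogens by atom environment:
  8 × C (aromatic): 1 H each → 8
  2 × C (aromatic): no H
  1 × N: 2 H
  1 × N (aromatic): no H
  Total hydrogens = 10.
Molecular formula: C10H10N2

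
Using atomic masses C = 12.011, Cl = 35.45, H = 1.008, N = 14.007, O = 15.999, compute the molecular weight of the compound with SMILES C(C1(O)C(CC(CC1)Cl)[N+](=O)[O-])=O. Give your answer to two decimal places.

Molecular formula: C7H10ClNO4.
M = 7×12.011 + 1×35.45 + 10×1.008 + 1×14.007 + 4×15.999 = 207.61 g/mol.

207.61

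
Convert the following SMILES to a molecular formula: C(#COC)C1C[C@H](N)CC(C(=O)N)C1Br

Heavy atoms from the SMILES: 1 Br, 10 C, 2 N, 2 O.
Implicit hydrogens by atom environment:
  4 × C: 1 H each → 4
  3 × C: no H
  2 × C: 2 H each → 4
  2 × N: 2 H each → 4
  2 × O: no H
  1 × Br: no H
  1 × C: 3 H
  Total hydrogens = 15.
Molecular formula: C10H15BrN2O2

C10H15BrN2O2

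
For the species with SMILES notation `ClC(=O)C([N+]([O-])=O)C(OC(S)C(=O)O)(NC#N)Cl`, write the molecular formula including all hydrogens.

Heavy atoms from the SMILES: 6 C, 2 Cl, 3 N, 6 O, 1 S.
Implicit hydrogens by atom environment:
  4 × C: no H
  4 × O: no H
  2 × C: 1 H each → 2
  2 × Cl: no H
  1 × N: 1 H
  1 × N: no H
  1 × N (charge +1): no H
  1 × O: 1 H
  1 × O (charge -1): no H
  1 × S: 1 H
  Total hydrogens = 5.
Molecular formula: C6H5Cl2N3O6S

C6H5Cl2N3O6S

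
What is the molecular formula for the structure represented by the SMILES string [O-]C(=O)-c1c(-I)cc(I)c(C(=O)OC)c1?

Heavy atoms from the SMILES: 9 C, 2 I, 4 O.
Implicit hydrogens by atom environment:
  4 × C (aromatic): no H
  3 × O: no H
  2 × C (aromatic): 1 H each → 2
  2 × C: no H
  2 × I: no H
  1 × C: 3 H
  1 × O (charge -1): no H
  Total hydrogens = 5.
Net charge -1.
Molecular formula: C9H5I2O4-

C9H5I2O4-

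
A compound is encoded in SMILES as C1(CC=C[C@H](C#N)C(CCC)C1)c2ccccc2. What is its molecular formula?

Heavy atoms from the SMILES: 17 C, 1 N.
Implicit hydrogens by atom environment:
  5 × C: 1 H each → 5
  5 × C (aromatic): 1 H each → 5
  4 × C: 2 H each → 8
  1 × C: 3 H
  1 × C: no H
  1 × C (aromatic): no H
  1 × N: no H
  Total hydrogens = 21.
Molecular formula: C17H21N

C17H21N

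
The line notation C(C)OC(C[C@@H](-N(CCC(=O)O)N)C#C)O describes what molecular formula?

C10H18N2O4

Heavy atoms from the SMILES: 10 C, 2 N, 4 O.
Implicit hydrogens by atom environment:
  4 × C: 2 H each → 8
  3 × C: 1 H each → 3
  2 × C: no H
  2 × O: 1 H each → 2
  2 × O: no H
  1 × C: 3 H
  1 × N: 2 H
  1 × N: no H
  Total hydrogens = 18.
Molecular formula: C10H18N2O4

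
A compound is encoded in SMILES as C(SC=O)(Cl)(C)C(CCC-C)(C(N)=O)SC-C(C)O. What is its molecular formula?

C12H22ClNO3S2

Heavy atoms from the SMILES: 12 C, 1 Cl, 1 N, 3 O, 2 S.
Implicit hydrogens by atom environment:
  4 × C: 2 H each → 8
  3 × C: 3 H each → 9
  3 × C: no H
  2 × C: 1 H each → 2
  2 × O: no H
  2 × S: no H
  1 × Cl: no H
  1 × N: 2 H
  1 × O: 1 H
  Total hydrogens = 22.
Molecular formula: C12H22ClNO3S2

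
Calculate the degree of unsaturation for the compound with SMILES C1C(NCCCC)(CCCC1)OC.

1

Molecular formula from the SMILES: C11H23NO.
DoU = (2C + 2 + N − H − X)/2 = (2·11 + 2 + 1 − 23 − 0)/2 = 2/2 = 1.
(Structurally: 1 ring(s) + 0 π bond(s) = 1.)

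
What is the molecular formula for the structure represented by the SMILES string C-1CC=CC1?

Heavy atoms from the SMILES: 5 C.
Implicit hydrogens by atom environment:
  3 × C: 2 H each → 6
  2 × C: 1 H each → 2
  Total hydrogens = 8.
Molecular formula: C5H8

C5H8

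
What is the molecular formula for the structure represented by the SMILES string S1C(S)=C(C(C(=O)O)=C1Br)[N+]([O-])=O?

C5H2BrNO4S2

Heavy atoms from the SMILES: 1 Br, 5 C, 1 N, 4 O, 2 S.
Implicit hydrogens by atom environment:
  4 × C (aromatic): no H
  2 × O: no H
  1 × Br: no H
  1 × C: no H
  1 × N (charge +1): no H
  1 × O: 1 H
  1 × O (charge -1): no H
  1 × S: 1 H
  1 × S (aromatic): no H
  Total hydrogens = 2.
Molecular formula: C5H2BrNO4S2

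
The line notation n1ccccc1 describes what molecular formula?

Heavy atoms from the SMILES: 5 C, 1 N.
Implicit hydrogens by atom environment:
  5 × C (aromatic): 1 H each → 5
  1 × N (aromatic): no H
  Total hydrogens = 5.
Molecular formula: C5H5N

C5H5N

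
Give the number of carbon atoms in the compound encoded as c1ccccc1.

6

The symbol for carbon appears 6 times in the SMILES. Lowercase c denotes aromatic carbon and counts toward C.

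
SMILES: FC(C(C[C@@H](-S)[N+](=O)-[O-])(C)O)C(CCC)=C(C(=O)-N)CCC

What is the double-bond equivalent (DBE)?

3

Molecular formula from the SMILES: C14H25FN2O4S.
DoU = (2C + 2 + N − H − X)/2 = (2·14 + 2 + 2 − 25 − 1)/2 = 6/2 = 3.
(Structurally: 0 ring(s) + 3 π bond(s) = 3.)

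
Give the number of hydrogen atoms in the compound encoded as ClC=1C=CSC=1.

3

Hydrogens are implicit in SMILES; fill each atom to its normal valence:
  3 × C (aromatic): 1 H each → 3
  1 × C (aromatic): no H
  1 × Cl: no H
  1 × S (aromatic): no H
  Total hydrogens = 3.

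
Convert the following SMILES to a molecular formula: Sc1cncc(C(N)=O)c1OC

C7H8N2O2S

Heavy atoms from the SMILES: 7 C, 2 N, 2 O, 1 S.
Implicit hydrogens by atom environment:
  3 × C (aromatic): no H
  2 × C (aromatic): 1 H each → 2
  2 × O: no H
  1 × C: 3 H
  1 × C: no H
  1 × N: 2 H
  1 × N (aromatic): no H
  1 × S: 1 H
  Total hydrogens = 8.
Molecular formula: C7H8N2O2S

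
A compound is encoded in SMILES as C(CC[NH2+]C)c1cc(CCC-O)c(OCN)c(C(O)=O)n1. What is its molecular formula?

Heavy atoms from the SMILES: 14 C, 3 N, 4 O.
Implicit hydrogens by atom environment:
  7 × C: 2 H each → 14
  4 × C (aromatic): no H
  2 × O: 1 H each → 2
  2 × O: no H
  1 × C: 3 H
  1 × C (aromatic): 1 H
  1 × C: no H
  1 × N (charge +1): 2 H
  1 × N: 2 H
  1 × N (aromatic): no H
  Total hydrogens = 24.
Net charge +1.
Molecular formula: C14H24N3O4+

C14H24N3O4+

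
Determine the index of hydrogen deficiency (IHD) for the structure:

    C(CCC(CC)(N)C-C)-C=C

Molecular formula from the SMILES: C10H21N.
DoU = (2C + 2 + N − H − X)/2 = (2·10 + 2 + 1 − 21 − 0)/2 = 2/2 = 1.
(Structurally: 0 ring(s) + 1 π bond(s) = 1.)

1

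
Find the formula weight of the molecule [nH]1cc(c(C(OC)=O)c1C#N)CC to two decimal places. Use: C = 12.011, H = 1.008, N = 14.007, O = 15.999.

178.19

Molecular formula: C9H10N2O2.
M = 9×12.011 + 10×1.008 + 2×14.007 + 2×15.999 = 178.19 g/mol.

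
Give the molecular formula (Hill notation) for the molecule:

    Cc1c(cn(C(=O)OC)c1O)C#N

C8H8N2O3

Heavy atoms from the SMILES: 8 C, 2 N, 3 O.
Implicit hydrogens by atom environment:
  3 × C (aromatic): no H
  2 × C: 3 H each → 6
  2 × C: no H
  2 × O: no H
  1 × C (aromatic): 1 H
  1 × N (aromatic): no H
  1 × N: no H
  1 × O: 1 H
  Total hydrogens = 8.
Molecular formula: C8H8N2O3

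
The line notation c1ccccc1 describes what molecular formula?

C6H6

Heavy atoms from the SMILES: 6 C.
Implicit hydrogens by atom environment:
  6 × C (aromatic): 1 H each → 6
  Total hydrogens = 6.
Molecular formula: C6H6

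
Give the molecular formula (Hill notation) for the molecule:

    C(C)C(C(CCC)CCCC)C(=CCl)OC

Heavy atoms from the SMILES: 14 C, 1 Cl, 1 O.
Implicit hydrogens by atom environment:
  6 × C: 2 H each → 12
  4 × C: 3 H each → 12
  3 × C: 1 H each → 3
  1 × C: no H
  1 × Cl: no H
  1 × O: no H
  Total hydrogens = 27.
Molecular formula: C14H27ClO

C14H27ClO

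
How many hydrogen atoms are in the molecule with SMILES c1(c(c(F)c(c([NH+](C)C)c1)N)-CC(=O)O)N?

15

Hydrogens are implicit in SMILES; fill each atom to its normal valence:
  5 × C (aromatic): no H
  2 × C: 3 H each → 6
  2 × N: 2 H each → 4
  1 × C: 2 H
  1 × C (aromatic): 1 H
  1 × C: no H
  1 × F: no H
  1 × N (charge +1): 1 H
  1 × O: 1 H
  1 × O: no H
  Total hydrogens = 15.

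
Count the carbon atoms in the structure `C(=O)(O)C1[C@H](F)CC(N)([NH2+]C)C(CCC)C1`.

The symbol for carbon appears 11 times in the SMILES.

11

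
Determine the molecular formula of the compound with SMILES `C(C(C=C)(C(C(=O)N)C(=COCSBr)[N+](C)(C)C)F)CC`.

C14H25BrFN2O2S+

Heavy atoms from the SMILES: 1 Br, 14 C, 1 F, 2 N, 2 O, 1 S.
Implicit hydrogens by atom environment:
  4 × C: 3 H each → 12
  4 × C: 2 H each → 8
  3 × C: 1 H each → 3
  3 × C: no H
  2 × O: no H
  1 × Br: no H
  1 × F: no H
  1 × N: 2 H
  1 × N (charge +1): no H
  1 × S: no H
  Total hydrogens = 25.
Net charge +1.
Molecular formula: C14H25BrFN2O2S+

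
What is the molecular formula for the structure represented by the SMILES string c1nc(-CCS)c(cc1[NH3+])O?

C7H11N2OS+

Heavy atoms from the SMILES: 7 C, 2 N, 1 O, 1 S.
Implicit hydrogens by atom environment:
  3 × C (aromatic): no H
  2 × C: 2 H each → 4
  2 × C (aromatic): 1 H each → 2
  1 × N (charge +1): 3 H
  1 × N (aromatic): no H
  1 × O: 1 H
  1 × S: 1 H
  Total hydrogens = 11.
Net charge +1.
Molecular formula: C7H11N2OS+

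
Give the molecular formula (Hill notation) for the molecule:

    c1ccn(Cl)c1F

C4H3ClFN

Heavy atoms from the SMILES: 4 C, 1 Cl, 1 F, 1 N.
Implicit hydrogens by atom environment:
  3 × C (aromatic): 1 H each → 3
  1 × C (aromatic): no H
  1 × Cl: no H
  1 × F: no H
  1 × N (aromatic): no H
  Total hydrogens = 3.
Molecular formula: C4H3ClFN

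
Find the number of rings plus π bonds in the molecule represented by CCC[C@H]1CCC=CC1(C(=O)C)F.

3

Molecular formula from the SMILES: C11H17FO.
DoU = (2C + 2 + N − H − X)/2 = (2·11 + 2 + 0 − 17 − 1)/2 = 6/2 = 3.
(Structurally: 1 ring(s) + 2 π bond(s) = 3.)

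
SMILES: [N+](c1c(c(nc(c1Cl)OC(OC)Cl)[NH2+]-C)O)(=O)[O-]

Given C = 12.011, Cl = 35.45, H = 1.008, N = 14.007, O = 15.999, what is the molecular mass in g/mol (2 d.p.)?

Molecular formula: C8H10Cl2N3O5+.
M = 8×12.011 + 2×35.45 + 10×1.008 + 3×14.007 + 5×15.999 = 299.08 g/mol.

299.08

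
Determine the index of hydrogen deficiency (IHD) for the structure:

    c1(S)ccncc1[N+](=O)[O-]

5

Molecular formula from the SMILES: C5H4N2O2S.
DoU = (2C + 2 + N − H − X)/2 = (2·5 + 2 + 2 − 4 − 0)/2 = 10/2 = 5.
(Structurally: 1 ring(s) + 4 π bond(s) = 5.)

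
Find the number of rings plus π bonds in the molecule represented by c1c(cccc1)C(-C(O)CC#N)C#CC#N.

Molecular formula from the SMILES: C13H10N2O.
DoU = (2C + 2 + N − H − X)/2 = (2·13 + 2 + 2 − 10 − 0)/2 = 20/2 = 10.
(Structurally: 1 ring(s) + 9 π bond(s) = 10.)

10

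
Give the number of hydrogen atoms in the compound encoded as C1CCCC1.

Hydrogens are implicit in SMILES; fill each atom to its normal valence:
  5 × C: 2 H each → 10
  Total hydrogens = 10.

10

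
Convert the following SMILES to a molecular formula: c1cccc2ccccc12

Heavy atoms from the SMILES: 10 C.
Implicit hydrogens by atom environment:
  8 × C (aromatic): 1 H each → 8
  2 × C (aromatic): no H
  Total hydrogens = 8.
Molecular formula: C10H8

C10H8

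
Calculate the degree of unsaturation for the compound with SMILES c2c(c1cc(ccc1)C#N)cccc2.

10

Molecular formula from the SMILES: C13H9N.
DoU = (2C + 2 + N − H − X)/2 = (2·13 + 2 + 1 − 9 − 0)/2 = 20/2 = 10.
(Structurally: 2 ring(s) + 8 π bond(s) = 10.)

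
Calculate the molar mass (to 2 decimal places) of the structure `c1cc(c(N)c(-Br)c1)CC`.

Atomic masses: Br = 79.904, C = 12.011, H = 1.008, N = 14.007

200.08

Molecular formula: C8H10BrN.
M = 1×79.904 + 8×12.011 + 10×1.008 + 1×14.007 = 200.08 g/mol.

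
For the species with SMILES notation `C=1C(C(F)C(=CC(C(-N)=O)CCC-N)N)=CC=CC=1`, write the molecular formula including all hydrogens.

C14H20FN3O

Heavy atoms from the SMILES: 14 C, 1 F, 3 N, 1 O.
Implicit hydrogens by atom environment:
  5 × C (aromatic): 1 H each → 5
  3 × C: 2 H each → 6
  3 × C: 1 H each → 3
  3 × N: 2 H each → 6
  2 × C: no H
  1 × C (aromatic): no H
  1 × F: no H
  1 × O: no H
  Total hydrogens = 20.
Molecular formula: C14H20FN3O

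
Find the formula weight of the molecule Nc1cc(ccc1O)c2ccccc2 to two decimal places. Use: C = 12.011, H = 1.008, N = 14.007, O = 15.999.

Molecular formula: C12H11NO.
M = 12×12.011 + 11×1.008 + 1×14.007 + 1×15.999 = 185.23 g/mol.

185.23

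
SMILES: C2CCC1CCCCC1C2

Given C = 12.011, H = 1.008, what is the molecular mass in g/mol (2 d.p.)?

Molecular formula: C10H18.
M = 10×12.011 + 18×1.008 = 138.25 g/mol.

138.25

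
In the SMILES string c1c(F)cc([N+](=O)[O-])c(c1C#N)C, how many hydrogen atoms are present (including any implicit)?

Hydrogens are implicit in SMILES; fill each atom to its normal valence:
  4 × C (aromatic): no H
  2 × C (aromatic): 1 H each → 2
  1 × C: 3 H
  1 × C: no H
  1 × F: no H
  1 × N: no H
  1 × N (charge +1): no H
  1 × O: no H
  1 × O (charge -1): no H
  Total hydrogens = 5.

5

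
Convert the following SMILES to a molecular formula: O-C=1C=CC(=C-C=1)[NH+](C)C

C8H12NO+

Heavy atoms from the SMILES: 8 C, 1 N, 1 O.
Implicit hydrogens by atom environment:
  4 × C (aromatic): 1 H each → 4
  2 × C: 3 H each → 6
  2 × C (aromatic): no H
  1 × N (charge +1): 1 H
  1 × O: 1 H
  Total hydrogens = 12.
Net charge +1.
Molecular formula: C8H12NO+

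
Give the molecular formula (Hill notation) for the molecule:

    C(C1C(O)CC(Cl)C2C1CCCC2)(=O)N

Heavy atoms from the SMILES: 11 C, 1 Cl, 1 N, 2 O.
Implicit hydrogens by atom environment:
  5 × C: 2 H each → 10
  5 × C: 1 H each → 5
  1 × C: no H
  1 × Cl: no H
  1 × N: 2 H
  1 × O: 1 H
  1 × O: no H
  Total hydrogens = 18.
Molecular formula: C11H18ClNO2

C11H18ClNO2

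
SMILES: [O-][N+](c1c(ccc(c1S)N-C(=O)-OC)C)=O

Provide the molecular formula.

Heavy atoms from the SMILES: 9 C, 2 N, 4 O, 1 S.
Implicit hydrogens by atom environment:
  4 × C (aromatic): no H
  3 × O: no H
  2 × C: 3 H each → 6
  2 × C (aromatic): 1 H each → 2
  1 × C: no H
  1 × N: 1 H
  1 × N (charge +1): no H
  1 × O (charge -1): no H
  1 × S: 1 H
  Total hydrogens = 10.
Molecular formula: C9H10N2O4S

C9H10N2O4S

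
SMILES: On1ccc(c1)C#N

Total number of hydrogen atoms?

Hydrogens are implicit in SMILES; fill each atom to its normal valence:
  3 × C (aromatic): 1 H each → 3
  1 × C (aromatic): no H
  1 × C: no H
  1 × N (aromatic): no H
  1 × N: no H
  1 × O: 1 H
  Total hydrogens = 4.

4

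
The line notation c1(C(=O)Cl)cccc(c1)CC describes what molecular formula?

Heavy atoms from the SMILES: 9 C, 1 Cl, 1 O.
Implicit hydrogens by atom environment:
  4 × C (aromatic): 1 H each → 4
  2 × C (aromatic): no H
  1 × C: 3 H
  1 × C: 2 H
  1 × C: no H
  1 × Cl: no H
  1 × O: no H
  Total hydrogens = 9.
Molecular formula: C9H9ClO

C9H9ClO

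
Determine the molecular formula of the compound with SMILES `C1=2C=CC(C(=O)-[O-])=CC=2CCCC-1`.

C11H11O2-

Heavy atoms from the SMILES: 11 C, 2 O.
Implicit hydrogens by atom environment:
  4 × C: 2 H each → 8
  3 × C (aromatic): 1 H each → 3
  3 × C (aromatic): no H
  1 × C: no H
  1 × O: no H
  1 × O (charge -1): no H
  Total hydrogens = 11.
Net charge -1.
Molecular formula: C11H11O2-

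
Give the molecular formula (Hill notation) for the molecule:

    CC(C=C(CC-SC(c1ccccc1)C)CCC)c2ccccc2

C23H30S

Heavy atoms from the SMILES: 23 C, 1 S.
Implicit hydrogens by atom environment:
  10 × C (aromatic): 1 H each → 10
  4 × C: 2 H each → 8
  3 × C: 3 H each → 9
  3 × C: 1 H each → 3
  2 × C (aromatic): no H
  1 × C: no H
  1 × S: no H
  Total hydrogens = 30.
Molecular formula: C23H30S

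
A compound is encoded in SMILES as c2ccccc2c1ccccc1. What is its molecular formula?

Heavy atoms from the SMILES: 12 C.
Implicit hydrogens by atom environment:
  10 × C (aromatic): 1 H each → 10
  2 × C (aromatic): no H
  Total hydrogens = 10.
Molecular formula: C12H10

C12H10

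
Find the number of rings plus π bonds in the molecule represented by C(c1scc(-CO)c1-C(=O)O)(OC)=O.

5

Molecular formula from the SMILES: C8H8O5S.
DoU = (2C + 2 + N − H − X)/2 = (2·8 + 2 + 0 − 8 − 0)/2 = 10/2 = 5.
(Structurally: 1 ring(s) + 4 π bond(s) = 5.)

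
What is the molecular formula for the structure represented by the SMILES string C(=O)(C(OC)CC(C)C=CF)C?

C9H15FO2

Heavy atoms from the SMILES: 9 C, 1 F, 2 O.
Implicit hydrogens by atom environment:
  4 × C: 1 H each → 4
  3 × C: 3 H each → 9
  2 × O: no H
  1 × C: 2 H
  1 × C: no H
  1 × F: no H
  Total hydrogens = 15.
Molecular formula: C9H15FO2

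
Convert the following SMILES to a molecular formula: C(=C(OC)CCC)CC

Heavy atoms from the SMILES: 8 C, 1 O.
Implicit hydrogens by atom environment:
  3 × C: 3 H each → 9
  3 × C: 2 H each → 6
  1 × C: 1 H
  1 × C: no H
  1 × O: no H
  Total hydrogens = 16.
Molecular formula: C8H16O

C8H16O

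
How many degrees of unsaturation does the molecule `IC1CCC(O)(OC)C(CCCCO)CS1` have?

Molecular formula from the SMILES: C11H21IO3S.
DoU = (2C + 2 + N − H − X)/2 = (2·11 + 2 + 0 − 21 − 1)/2 = 2/2 = 1.
(Structurally: 1 ring(s) + 0 π bond(s) = 1.)

1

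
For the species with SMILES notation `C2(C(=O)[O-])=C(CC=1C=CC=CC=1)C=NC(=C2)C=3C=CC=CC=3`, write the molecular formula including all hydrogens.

C19H14NO2-

Heavy atoms from the SMILES: 19 C, 1 N, 2 O.
Implicit hydrogens by atom environment:
  12 × C (aromatic): 1 H each → 12
  5 × C (aromatic): no H
  1 × C: 2 H
  1 × C: no H
  1 × N (aromatic): no H
  1 × O: no H
  1 × O (charge -1): no H
  Total hydrogens = 14.
Net charge -1.
Molecular formula: C19H14NO2-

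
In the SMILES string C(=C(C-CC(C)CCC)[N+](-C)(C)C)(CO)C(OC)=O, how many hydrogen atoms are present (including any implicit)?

30

Hydrogens are implicit in SMILES; fill each atom to its normal valence:
  6 × C: 3 H each → 18
  5 × C: 2 H each → 10
  3 × C: no H
  2 × O: no H
  1 × C: 1 H
  1 × N (charge +1): no H
  1 × O: 1 H
  Total hydrogens = 30.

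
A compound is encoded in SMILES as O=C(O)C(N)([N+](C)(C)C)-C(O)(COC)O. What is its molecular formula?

Heavy atoms from the SMILES: 8 C, 2 N, 5 O.
Implicit hydrogens by atom environment:
  4 × C: 3 H each → 12
  3 × C: no H
  3 × O: 1 H each → 3
  2 × O: no H
  1 × C: 2 H
  1 × N: 2 H
  1 × N (charge +1): no H
  Total hydrogens = 19.
Net charge +1.
Molecular formula: C8H19N2O5+

C8H19N2O5+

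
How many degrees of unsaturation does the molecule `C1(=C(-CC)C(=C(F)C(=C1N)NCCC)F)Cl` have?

4

Molecular formula from the SMILES: C11H15ClF2N2.
DoU = (2C + 2 + N − H − X)/2 = (2·11 + 2 + 2 − 15 − 3)/2 = 8/2 = 4.
(Structurally: 1 ring(s) + 3 π bond(s) = 4.)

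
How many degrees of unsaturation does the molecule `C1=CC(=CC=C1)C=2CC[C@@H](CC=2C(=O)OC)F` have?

Molecular formula from the SMILES: C14H15FO2.
DoU = (2C + 2 + N − H − X)/2 = (2·14 + 2 + 0 − 15 − 1)/2 = 14/2 = 7.
(Structurally: 2 ring(s) + 5 π bond(s) = 7.)

7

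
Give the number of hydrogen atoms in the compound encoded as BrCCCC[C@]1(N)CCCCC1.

Hydrogens are implicit in SMILES; fill each atom to its normal valence:
  9 × C: 2 H each → 18
  1 × Br: no H
  1 × C: no H
  1 × N: 2 H
  Total hydrogens = 20.

20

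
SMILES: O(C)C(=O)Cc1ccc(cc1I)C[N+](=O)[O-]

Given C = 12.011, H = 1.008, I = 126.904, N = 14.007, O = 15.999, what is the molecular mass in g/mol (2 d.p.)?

335.10

Molecular formula: C10H10INO4.
M = 10×12.011 + 10×1.008 + 1×126.904 + 1×14.007 + 4×15.999 = 335.10 g/mol.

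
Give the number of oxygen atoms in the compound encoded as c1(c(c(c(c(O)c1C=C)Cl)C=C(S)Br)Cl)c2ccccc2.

1

The symbol for oxygen appears 1 time in the SMILES.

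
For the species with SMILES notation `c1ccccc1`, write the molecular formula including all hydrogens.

C6H6

Heavy atoms from the SMILES: 6 C.
Implicit hydrogens by atom environment:
  6 × C (aromatic): 1 H each → 6
  Total hydrogens = 6.
Molecular formula: C6H6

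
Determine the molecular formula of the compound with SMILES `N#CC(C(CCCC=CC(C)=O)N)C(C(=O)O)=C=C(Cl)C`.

Heavy atoms from the SMILES: 15 C, 1 Cl, 2 N, 3 O.
Implicit hydrogens by atom environment:
  6 × C: no H
  4 × C: 1 H each → 4
  3 × C: 2 H each → 6
  2 × C: 3 H each → 6
  2 × O: no H
  1 × Cl: no H
  1 × N: 2 H
  1 × N: no H
  1 × O: 1 H
  Total hydrogens = 19.
Molecular formula: C15H19ClN2O3

C15H19ClN2O3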